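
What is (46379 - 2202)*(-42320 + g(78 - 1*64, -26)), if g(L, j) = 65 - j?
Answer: -1865550533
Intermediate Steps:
(46379 - 2202)*(-42320 + g(78 - 1*64, -26)) = (46379 - 2202)*(-42320 + (65 - 1*(-26))) = 44177*(-42320 + (65 + 26)) = 44177*(-42320 + 91) = 44177*(-42229) = -1865550533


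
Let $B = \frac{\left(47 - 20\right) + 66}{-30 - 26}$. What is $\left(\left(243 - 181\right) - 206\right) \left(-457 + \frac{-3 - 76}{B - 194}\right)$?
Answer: $\frac{720421200}{10957} \approx 65750.0$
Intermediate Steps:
$B = - \frac{93}{56}$ ($B = \frac{\left(47 - 20\right) + 66}{-56} = \left(27 + 66\right) \left(- \frac{1}{56}\right) = 93 \left(- \frac{1}{56}\right) = - \frac{93}{56} \approx -1.6607$)
$\left(\left(243 - 181\right) - 206\right) \left(-457 + \frac{-3 - 76}{B - 194}\right) = \left(\left(243 - 181\right) - 206\right) \left(-457 + \frac{-3 - 76}{- \frac{93}{56} - 194}\right) = \left(62 + \left(-240 + 34\right)\right) \left(-457 - \frac{79}{- \frac{10957}{56}}\right) = \left(62 - 206\right) \left(-457 - - \frac{4424}{10957}\right) = - 144 \left(-457 + \frac{4424}{10957}\right) = \left(-144\right) \left(- \frac{5002925}{10957}\right) = \frac{720421200}{10957}$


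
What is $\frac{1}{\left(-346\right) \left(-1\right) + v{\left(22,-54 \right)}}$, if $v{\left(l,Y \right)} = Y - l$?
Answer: $\frac{1}{270} \approx 0.0037037$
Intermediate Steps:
$\frac{1}{\left(-346\right) \left(-1\right) + v{\left(22,-54 \right)}} = \frac{1}{\left(-346\right) \left(-1\right) - 76} = \frac{1}{346 - 76} = \frac{1}{270}$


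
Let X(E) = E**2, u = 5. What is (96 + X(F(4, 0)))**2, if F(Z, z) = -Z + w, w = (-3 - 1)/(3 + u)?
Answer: 216225/16 ≈ 13514.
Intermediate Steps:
w = -1/2 (w = (-3 - 1)/(3 + 5) = -4/8 = -4*1/8 = -1/2 ≈ -0.50000)
F(Z, z) = -1/2 - Z (F(Z, z) = -Z - 1/2 = -1/2 - Z)
(96 + X(F(4, 0)))**2 = (96 + (-1/2 - 1*4)**2)**2 = (96 + (-1/2 - 4)**2)**2 = (96 + (-9/2)**2)**2 = (96 + 81/4)**2 = (465/4)**2 = 216225/16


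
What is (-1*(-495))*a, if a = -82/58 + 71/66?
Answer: -9705/58 ≈ -167.33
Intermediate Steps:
a = -647/1914 (a = -82*1/58 + 71*(1/66) = -41/29 + 71/66 = -647/1914 ≈ -0.33804)
(-1*(-495))*a = -1*(-495)*(-647/1914) = 495*(-647/1914) = -9705/58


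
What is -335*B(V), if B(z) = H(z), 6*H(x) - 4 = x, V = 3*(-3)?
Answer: 1675/6 ≈ 279.17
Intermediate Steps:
V = -9
H(x) = ⅔ + x/6
B(z) = ⅔ + z/6
-335*B(V) = -335*(⅔ + (⅙)*(-9)) = -335*(⅔ - 3/2) = -335*(-⅚) = 1675/6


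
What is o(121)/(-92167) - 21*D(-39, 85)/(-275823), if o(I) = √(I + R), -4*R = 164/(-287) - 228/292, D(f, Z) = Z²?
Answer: 50575/91941 - √126735665/94194674 ≈ 0.54996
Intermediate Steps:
R = 691/2044 (R = -(164/(-287) - 228/292)/4 = -(164*(-1/287) - 228*1/292)/4 = -(-4/7 - 57/73)/4 = -¼*(-691/511) = 691/2044 ≈ 0.33806)
o(I) = √(691/2044 + I) (o(I) = √(I + 691/2044) = √(691/2044 + I))
o(121)/(-92167) - 21*D(-39, 85)/(-275823) = (√(353101 + 1044484*121)/1022)/(-92167) - 21*85²/(-275823) = (√(353101 + 126382564)/1022)*(-1/92167) - 21*7225*(-1/275823) = (√126735665/1022)*(-1/92167) - 151725*(-1/275823) = -√126735665/94194674 + 50575/91941 = 50575/91941 - √126735665/94194674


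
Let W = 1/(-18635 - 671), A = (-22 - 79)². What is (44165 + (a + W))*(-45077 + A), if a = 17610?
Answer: -20797049662262/9653 ≈ -2.1545e+9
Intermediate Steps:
A = 10201 (A = (-101)² = 10201)
W = -1/19306 (W = 1/(-19306) = -1/19306 ≈ -5.1797e-5)
(44165 + (a + W))*(-45077 + A) = (44165 + (17610 - 1/19306))*(-45077 + 10201) = (44165 + 339978659/19306)*(-34876) = (1192628149/19306)*(-34876) = -20797049662262/9653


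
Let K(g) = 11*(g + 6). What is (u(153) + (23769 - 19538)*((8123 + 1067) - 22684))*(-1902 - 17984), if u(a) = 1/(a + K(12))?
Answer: 398509136396518/351 ≈ 1.1354e+12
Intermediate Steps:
K(g) = 66 + 11*g (K(g) = 11*(6 + g) = 66 + 11*g)
u(a) = 1/(198 + a) (u(a) = 1/(a + (66 + 11*12)) = 1/(a + (66 + 132)) = 1/(a + 198) = 1/(198 + a))
(u(153) + (23769 - 19538)*((8123 + 1067) - 22684))*(-1902 - 17984) = (1/(198 + 153) + (23769 - 19538)*((8123 + 1067) - 22684))*(-1902 - 17984) = (1/351 + 4231*(9190 - 22684))*(-19886) = (1/351 + 4231*(-13494))*(-19886) = (1/351 - 57093114)*(-19886) = -20039683013/351*(-19886) = 398509136396518/351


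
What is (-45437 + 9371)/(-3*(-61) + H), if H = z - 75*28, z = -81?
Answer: 6011/333 ≈ 18.051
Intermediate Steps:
H = -2181 (H = -81 - 75*28 = -81 - 2100 = -2181)
(-45437 + 9371)/(-3*(-61) + H) = (-45437 + 9371)/(-3*(-61) - 2181) = -36066/(183 - 2181) = -36066/(-1998) = -36066*(-1/1998) = 6011/333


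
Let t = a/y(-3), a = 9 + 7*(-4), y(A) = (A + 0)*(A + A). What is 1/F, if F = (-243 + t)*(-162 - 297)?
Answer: 2/224043 ≈ 8.9269e-6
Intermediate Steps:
y(A) = 2*A**2 (y(A) = A*(2*A) = 2*A**2)
a = -19 (a = 9 - 28 = -19)
t = -19/18 (t = -19/(2*(-3)**2) = -19/(2*9) = -19/18 ≈ -1.0556)
F = 224043/2 (F = (-243 - 19/18)*(-162 - 297) = -4393/18*(-459) = 224043/2 ≈ 1.1202e+5)
1/F = 1/(224043/2) = 2/224043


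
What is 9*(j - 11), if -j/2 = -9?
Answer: 63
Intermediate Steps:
j = 18 (j = -2*(-9) = 18)
9*(j - 11) = 9*(18 - 11) = 9*7 = 63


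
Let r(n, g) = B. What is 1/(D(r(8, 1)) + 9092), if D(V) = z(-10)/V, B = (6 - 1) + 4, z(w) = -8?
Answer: 9/81820 ≈ 0.00011000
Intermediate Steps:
B = 9 (B = 5 + 4 = 9)
r(n, g) = 9
D(V) = -8/V
1/(D(r(8, 1)) + 9092) = 1/(-8/9 + 9092) = 1/(81820/9) = 9/81820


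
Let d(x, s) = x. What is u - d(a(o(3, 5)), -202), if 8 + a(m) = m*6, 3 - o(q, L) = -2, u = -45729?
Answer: -45751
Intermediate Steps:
o(q, L) = 5 (o(q, L) = 3 - 1*(-2) = 3 + 2 = 5)
a(m) = -8 + 6*m (a(m) = -8 + m*6 = -8 + 6*m)
u - d(a(o(3, 5)), -202) = -45729 - (-8 + 6*5) = -45729 - (-8 + 30) = -45729 - 1*22 = -45729 - 22 = -45751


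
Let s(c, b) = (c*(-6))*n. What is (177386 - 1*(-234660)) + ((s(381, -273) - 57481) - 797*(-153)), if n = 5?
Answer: 465076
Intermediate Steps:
s(c, b) = -30*c (s(c, b) = (c*(-6))*5 = -6*c*5 = -30*c)
(177386 - 1*(-234660)) + ((s(381, -273) - 57481) - 797*(-153)) = (177386 - 1*(-234660)) + ((-30*381 - 57481) - 797*(-153)) = (177386 + 234660) + ((-11430 - 57481) + 121941) = 412046 + (-68911 + 121941) = 412046 + 53030 = 465076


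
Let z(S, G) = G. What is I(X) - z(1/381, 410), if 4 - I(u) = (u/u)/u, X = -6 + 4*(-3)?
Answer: -7307/18 ≈ -405.94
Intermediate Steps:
X = -18 (X = -6 - 12 = -18)
I(u) = 4 - 1/u (I(u) = 4 - u/u/u = 4 - 1/u)
I(X) - z(1/381, 410) = (4 - 1/(-18)) - 1*410 = (4 - 1*(-1/18)) - 410 = (4 + 1/18) - 410 = 73/18 - 410 = -7307/18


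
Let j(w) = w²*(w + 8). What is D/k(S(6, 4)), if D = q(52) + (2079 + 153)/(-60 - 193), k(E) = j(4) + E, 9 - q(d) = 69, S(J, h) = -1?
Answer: -17412/48323 ≈ -0.36033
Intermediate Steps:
q(d) = -60 (q(d) = 9 - 1*69 = 9 - 69 = -60)
j(w) = w²*(8 + w)
k(E) = 192 + E (k(E) = 4²*(8 + 4) + E = 16*12 + E = 192 + E)
D = -17412/253 (D = -60 + (2079 + 153)/(-60 - 193) = -60 + 2232/(-253) = -60 + 2232*(-1/253) = -60 - 2232/253 = -17412/253 ≈ -68.822)
D/k(S(6, 4)) = -17412/(253*(192 - 1)) = -17412/253/191 = -17412/253*1/191 = -17412/48323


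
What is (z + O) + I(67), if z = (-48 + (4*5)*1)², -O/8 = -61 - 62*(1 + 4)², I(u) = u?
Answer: 13739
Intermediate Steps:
O = 12888 (O = -8*(-61 - 62*(1 + 4)²) = -8*(-61 - 62*5²) = -8*(-61 - 62*25) = -8*(-61 - 1550) = -8*(-1611) = 12888)
z = 784 (z = (-48 + 20*1)² = (-48 + 20)² = (-28)² = 784)
(z + O) + I(67) = (784 + 12888) + 67 = 13672 + 67 = 13739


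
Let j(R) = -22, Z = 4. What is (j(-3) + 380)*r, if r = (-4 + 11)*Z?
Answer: 10024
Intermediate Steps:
r = 28 (r = (-4 + 11)*4 = 7*4 = 28)
(j(-3) + 380)*r = (-22 + 380)*28 = 358*28 = 10024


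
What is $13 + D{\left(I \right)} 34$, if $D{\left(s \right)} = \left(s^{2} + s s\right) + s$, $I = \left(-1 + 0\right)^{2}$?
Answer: $115$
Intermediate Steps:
$I = 1$ ($I = \left(-1\right)^{2} = 1$)
$D{\left(s \right)} = s + 2 s^{2}$ ($D{\left(s \right)} = \left(s^{2} + s^{2}\right) + s = 2 s^{2} + s = s + 2 s^{2}$)
$13 + D{\left(I \right)} 34 = 13 + 1 \left(1 + 2 \cdot 1\right) 34 = 13 + 1 \left(1 + 2\right) 34 = 13 + 1 \cdot 3 \cdot 34 = 13 + 3 \cdot 34 = 13 + 102 = 115$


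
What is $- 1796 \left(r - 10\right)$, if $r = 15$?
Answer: $-8980$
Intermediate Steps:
$- 1796 \left(r - 10\right) = - 1796 \left(15 - 10\right) = \left(-1796\right) 5 = -8980$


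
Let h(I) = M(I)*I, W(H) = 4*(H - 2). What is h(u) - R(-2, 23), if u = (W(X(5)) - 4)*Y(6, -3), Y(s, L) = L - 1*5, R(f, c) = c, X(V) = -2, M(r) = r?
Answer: 25577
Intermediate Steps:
W(H) = -8 + 4*H (W(H) = 4*(-2 + H) = -8 + 4*H)
Y(s, L) = -5 + L (Y(s, L) = L - 5 = -5 + L)
u = 160 (u = ((-8 + 4*(-2)) - 4)*(-5 - 3) = ((-8 - 8) - 4)*(-8) = (-16 - 4)*(-8) = -20*(-8) = 160)
h(I) = I**2 (h(I) = I*I = I**2)
h(u) - R(-2, 23) = 160**2 - 1*23 = 25600 - 23 = 25577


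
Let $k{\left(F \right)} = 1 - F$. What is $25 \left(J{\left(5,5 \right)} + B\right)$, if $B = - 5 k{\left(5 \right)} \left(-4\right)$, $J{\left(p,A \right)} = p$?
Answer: $-1875$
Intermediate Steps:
$B = -80$ ($B = - 5 \left(1 - 5\right) \left(-4\right) = \left(-5\right) \left(-4\right) \left(-4\right) = 20 \left(-4\right) = -80$)
$25 \left(J{\left(5,5 \right)} + B\right) = 25 \left(5 - 80\right) = 25 \left(-75\right) = -1875$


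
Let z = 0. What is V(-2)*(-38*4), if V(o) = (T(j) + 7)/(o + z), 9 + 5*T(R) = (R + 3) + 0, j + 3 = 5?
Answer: 2356/5 ≈ 471.20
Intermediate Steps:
j = 2 (j = -3 + 5 = 2)
T(R) = -6/5 + R/5 (T(R) = -9/5 + ((R + 3) + 0)/5 = -9/5 + ((3 + R) + 0)/5 = -9/5 + (3 + R)/5 = -9/5 + (3/5 + R/5) = -6/5 + R/5)
V(o) = 31/(5*o) (V(o) = ((-6/5 + (1/5)*2) + 7)/(o + 0) = ((-6/5 + 2/5) + 7)/o = (-4/5 + 7)/o = 31/(5*o))
V(-2)*(-38*4) = ((31/5)/(-2))*(-38*4) = ((31/5)*(-1/2))*(-152) = -31/10*(-152) = 2356/5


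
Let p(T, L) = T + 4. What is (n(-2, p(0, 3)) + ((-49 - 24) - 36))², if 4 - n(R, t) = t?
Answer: 11881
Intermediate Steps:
p(T, L) = 4 + T
n(R, t) = 4 - t
(n(-2, p(0, 3)) + ((-49 - 24) - 36))² = ((4 - (4 + 0)) + ((-49 - 24) - 36))² = ((4 - 1*4) + (-73 - 36))² = ((4 - 4) - 109)² = (0 - 109)² = (-109)² = 11881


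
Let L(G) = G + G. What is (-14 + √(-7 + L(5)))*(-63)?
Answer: 882 - 63*√3 ≈ 772.88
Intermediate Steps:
L(G) = 2*G
(-14 + √(-7 + L(5)))*(-63) = (-14 + √(-7 + 2*5))*(-63) = (-14 + √(-7 + 10))*(-63) = (-14 + √3)*(-63) = 882 - 63*√3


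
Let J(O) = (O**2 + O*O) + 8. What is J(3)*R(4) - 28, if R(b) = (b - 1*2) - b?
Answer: -80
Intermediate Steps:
J(O) = 8 + 2*O**2 (J(O) = (O**2 + O**2) + 8 = 2*O**2 + 8 = 8 + 2*O**2)
R(b) = -2 (R(b) = (b - 2) - b = (-2 + b) - b = -2)
J(3)*R(4) - 28 = (8 + 2*3**2)*(-2) - 28 = (8 + 2*9)*(-2) - 28 = (8 + 18)*(-2) - 28 = 26*(-2) - 28 = -52 - 28 = -80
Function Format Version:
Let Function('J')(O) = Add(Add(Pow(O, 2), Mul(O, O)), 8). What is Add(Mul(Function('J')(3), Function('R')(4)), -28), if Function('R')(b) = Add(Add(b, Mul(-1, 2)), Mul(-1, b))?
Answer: -80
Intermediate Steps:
Function('J')(O) = Add(8, Mul(2, Pow(O, 2))) (Function('J')(O) = Add(Add(Pow(O, 2), Pow(O, 2)), 8) = Add(Mul(2, Pow(O, 2)), 8) = Add(8, Mul(2, Pow(O, 2))))
Function('R')(b) = -2 (Function('R')(b) = Add(Add(b, -2), Mul(-1, b)) = Add(Add(-2, b), Mul(-1, b)) = -2)
Add(Mul(Function('J')(3), Function('R')(4)), -28) = Add(Mul(Add(8, Mul(2, Pow(3, 2))), -2), -28) = Add(Mul(Add(8, Mul(2, 9)), -2), -28) = Add(Mul(Add(8, 18), -2), -28) = Add(Mul(26, -2), -28) = Add(-52, -28) = -80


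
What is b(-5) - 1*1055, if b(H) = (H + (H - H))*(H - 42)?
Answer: -820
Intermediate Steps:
b(H) = H*(-42 + H) (b(H) = (H + 0)*(-42 + H) = H*(-42 + H))
b(-5) - 1*1055 = -5*(-42 - 5) - 1*1055 = -5*(-47) - 1055 = 235 - 1055 = -820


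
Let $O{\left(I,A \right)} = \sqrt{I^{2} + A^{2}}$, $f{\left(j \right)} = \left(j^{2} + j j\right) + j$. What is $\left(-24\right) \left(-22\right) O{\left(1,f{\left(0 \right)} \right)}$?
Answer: $528$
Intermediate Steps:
$f{\left(j \right)} = j + 2 j^{2}$ ($f{\left(j \right)} = \left(j^{2} + j^{2}\right) + j = 2 j^{2} + j = j + 2 j^{2}$)
$O{\left(I,A \right)} = \sqrt{A^{2} + I^{2}}$
$\left(-24\right) \left(-22\right) O{\left(1,f{\left(0 \right)} \right)} = \left(-24\right) \left(-22\right) \sqrt{\left(0 \left(1 + 2 \cdot 0\right)\right)^{2} + 1^{2}} = 528 \sqrt{\left(0 \left(1 + 0\right)\right)^{2} + 1} = 528 \sqrt{\left(0 \cdot 1\right)^{2} + 1} = 528 \sqrt{0^{2} + 1} = 528 \sqrt{0 + 1} = 528 \sqrt{1} = 528 \cdot 1 = 528$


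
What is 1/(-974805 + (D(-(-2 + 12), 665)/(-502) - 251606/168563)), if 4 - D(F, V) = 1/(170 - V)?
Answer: -41886219870/40830959415873593 ≈ -1.0258e-6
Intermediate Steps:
D(F, V) = 4 - 1/(170 - V)
1/(-974805 + (D(-(-2 + 12), 665)/(-502) - 251606/168563)) = 1/(-974805 + (((-679 + 4*665)/(-170 + 665))/(-502) - 251606/168563)) = 1/(-974805 + (((-679 + 2660)/495)*(-1/502) - 251606*1/168563)) = 1/(-974805 + (((1/495)*1981)*(-1/502) - 251606/168563)) = 1/(-974805 + ((1981/495)*(-1/502) - 251606/168563)) = 1/(-974805 + (-1981/248490 - 251606/168563)) = 1/(-974805 - 62855498243/41886219870) = 1/(-40830959415873593/41886219870) = -41886219870/40830959415873593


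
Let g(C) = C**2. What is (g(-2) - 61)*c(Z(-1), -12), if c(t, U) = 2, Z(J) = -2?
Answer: -114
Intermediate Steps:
(g(-2) - 61)*c(Z(-1), -12) = ((-2)**2 - 61)*2 = (4 - 61)*2 = -57*2 = -114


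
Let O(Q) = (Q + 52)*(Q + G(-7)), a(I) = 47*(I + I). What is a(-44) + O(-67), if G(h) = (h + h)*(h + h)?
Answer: -6071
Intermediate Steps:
a(I) = 94*I (a(I) = 47*(2*I) = 94*I)
G(h) = 4*h² (G(h) = (2*h)*(2*h) = 4*h²)
O(Q) = (52 + Q)*(196 + Q) (O(Q) = (Q + 52)*(Q + 4*(-7)²) = (52 + Q)*(Q + 4*49) = (52 + Q)*(Q + 196) = (52 + Q)*(196 + Q))
a(-44) + O(-67) = 94*(-44) + (10192 + (-67)² + 248*(-67)) = -4136 + (10192 + 4489 - 16616) = -4136 - 1935 = -6071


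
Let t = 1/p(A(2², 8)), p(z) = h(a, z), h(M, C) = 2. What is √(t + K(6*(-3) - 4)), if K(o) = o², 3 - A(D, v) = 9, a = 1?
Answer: √1938/2 ≈ 22.011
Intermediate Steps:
A(D, v) = -6 (A(D, v) = 3 - 1*9 = 3 - 9 = -6)
p(z) = 2
t = ½ (t = 1/2 = ½ ≈ 0.50000)
√(t + K(6*(-3) - 4)) = √(½ + (6*(-3) - 4)²) = √(½ + (-18 - 4)²) = √(½ + (-22)²) = √(½ + 484) = √(969/2) = √1938/2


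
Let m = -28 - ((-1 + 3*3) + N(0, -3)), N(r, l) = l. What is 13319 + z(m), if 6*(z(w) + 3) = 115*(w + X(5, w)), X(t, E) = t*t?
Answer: 39488/3 ≈ 13163.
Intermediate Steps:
X(t, E) = t²
m = -33 (m = -28 - ((-1 + 3*3) - 3) = -28 - ((-1 + 9) - 3) = -28 - (8 - 3) = -28 - 1*5 = -28 - 5 = -33)
z(w) = 2857/6 + 115*w/6 (z(w) = -3 + (115*(w + 5²))/6 = -3 + (115*(w + 25))/6 = -3 + (115*(25 + w))/6 = -3 + (2875 + 115*w)/6 = -3 + (2875/6 + 115*w/6) = 2857/6 + 115*w/6)
13319 + z(m) = 13319 + (2857/6 + (115/6)*(-33)) = 13319 + (2857/6 - 1265/2) = 13319 - 469/3 = 39488/3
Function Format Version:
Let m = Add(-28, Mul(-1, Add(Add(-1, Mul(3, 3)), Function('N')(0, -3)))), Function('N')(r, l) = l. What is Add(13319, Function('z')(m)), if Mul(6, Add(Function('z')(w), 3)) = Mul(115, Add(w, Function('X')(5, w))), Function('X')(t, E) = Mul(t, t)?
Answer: Rational(39488, 3) ≈ 13163.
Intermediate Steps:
Function('X')(t, E) = Pow(t, 2)
m = -33 (m = Add(-28, Mul(-1, Add(Add(-1, Mul(3, 3)), -3))) = Add(-28, Mul(-1, Add(Add(-1, 9), -3))) = Add(-28, Mul(-1, Add(8, -3))) = Add(-28, Mul(-1, 5)) = Add(-28, -5) = -33)
Function('z')(w) = Add(Rational(2857, 6), Mul(Rational(115, 6), w)) (Function('z')(w) = Add(-3, Mul(Rational(1, 6), Mul(115, Add(w, Pow(5, 2))))) = Add(-3, Mul(Rational(1, 6), Mul(115, Add(w, 25)))) = Add(-3, Mul(Rational(1, 6), Mul(115, Add(25, w)))) = Add(-3, Mul(Rational(1, 6), Add(2875, Mul(115, w)))) = Add(-3, Add(Rational(2875, 6), Mul(Rational(115, 6), w))) = Add(Rational(2857, 6), Mul(Rational(115, 6), w)))
Add(13319, Function('z')(m)) = Add(13319, Add(Rational(2857, 6), Mul(Rational(115, 6), -33))) = Add(13319, Add(Rational(2857, 6), Rational(-1265, 2))) = Add(13319, Rational(-469, 3)) = Rational(39488, 3)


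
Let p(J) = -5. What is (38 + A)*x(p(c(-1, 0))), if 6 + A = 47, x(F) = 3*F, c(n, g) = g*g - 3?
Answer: -1185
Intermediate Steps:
c(n, g) = -3 + g**2 (c(n, g) = g**2 - 3 = -3 + g**2)
A = 41 (A = -6 + 47 = 41)
(38 + A)*x(p(c(-1, 0))) = (38 + 41)*(3*(-5)) = 79*(-15) = -1185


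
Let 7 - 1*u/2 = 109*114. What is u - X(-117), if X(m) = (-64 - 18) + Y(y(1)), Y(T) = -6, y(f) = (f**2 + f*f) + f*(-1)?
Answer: -24750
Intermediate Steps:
y(f) = -f + 2*f**2 (y(f) = (f**2 + f**2) - f = 2*f**2 - f = -f + 2*f**2)
X(m) = -88 (X(m) = (-64 - 18) - 6 = -82 - 6 = -88)
u = -24838 (u = 14 - 218*114 = 14 - 2*12426 = 14 - 24852 = -24838)
u - X(-117) = -24838 - 1*(-88) = -24838 + 88 = -24750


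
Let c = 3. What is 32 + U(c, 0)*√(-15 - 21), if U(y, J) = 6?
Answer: 32 + 36*I ≈ 32.0 + 36.0*I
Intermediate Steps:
32 + U(c, 0)*√(-15 - 21) = 32 + 6*√(-15 - 21) = 32 + 6*√(-36) = 32 + 6*(6*I) = 32 + 36*I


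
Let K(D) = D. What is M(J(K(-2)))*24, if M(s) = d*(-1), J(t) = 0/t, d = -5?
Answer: 120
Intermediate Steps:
J(t) = 0
M(s) = 5 (M(s) = -5*(-1) = 5)
M(J(K(-2)))*24 = 5*24 = 120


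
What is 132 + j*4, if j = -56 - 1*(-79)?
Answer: 224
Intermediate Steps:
j = 23 (j = -56 + 79 = 23)
132 + j*4 = 132 + 23*4 = 132 + 92 = 224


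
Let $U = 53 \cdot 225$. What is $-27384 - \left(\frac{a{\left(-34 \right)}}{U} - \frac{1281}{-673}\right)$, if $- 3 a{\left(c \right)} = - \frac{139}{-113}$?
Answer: $- \frac{74507539512428}{2720652975} \approx -27386.0$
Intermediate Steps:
$a{\left(c \right)} = - \frac{139}{339}$ ($a{\left(c \right)} = - \frac{\left(-139\right) \frac{1}{-113}}{3} = - \frac{\left(-139\right) \left(- \frac{1}{113}\right)}{3} = \left(- \frac{1}{3}\right) \frac{139}{113} = - \frac{139}{339}$)
$U = 11925$
$-27384 - \left(\frac{a{\left(-34 \right)}}{U} - \frac{1281}{-673}\right) = -27384 - \left(- \frac{139}{339 \cdot 11925} - \frac{1281}{-673}\right) = -27384 - \left(\left(- \frac{139}{339}\right) \frac{1}{11925} - - \frac{1281}{673}\right) = -27384 - \left(- \frac{139}{4042575} + \frac{1281}{673}\right) = -27384 - \frac{5178445028}{2720652975} = - \frac{74507539512428}{2720652975}$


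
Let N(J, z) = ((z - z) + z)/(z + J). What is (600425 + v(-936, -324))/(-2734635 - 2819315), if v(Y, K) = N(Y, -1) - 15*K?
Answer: -283576023/2602025575 ≈ -0.10898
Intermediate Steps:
N(J, z) = z/(J + z) (N(J, z) = (0 + z)/(J + z) = z/(J + z))
v(Y, K) = -1/(-1 + Y) - 15*K (v(Y, K) = -1/(Y - 1) - 15*K = -1/(-1 + Y) - 15*K)
(600425 + v(-936, -324))/(-2734635 - 2819315) = (600425 + (-1 - 15*(-324)*(-1 - 936))/(-1 - 936))/(-2734635 - 2819315) = (600425 + (-1 - 15*(-324)*(-937))/(-937))/(-5553950) = (600425 - (-1 - 4553820)/937)*(-1/5553950) = (600425 - 1/937*(-4553821))*(-1/5553950) = (600425 + 4553821/937)*(-1/5553950) = (567152046/937)*(-1/5553950) = -283576023/2602025575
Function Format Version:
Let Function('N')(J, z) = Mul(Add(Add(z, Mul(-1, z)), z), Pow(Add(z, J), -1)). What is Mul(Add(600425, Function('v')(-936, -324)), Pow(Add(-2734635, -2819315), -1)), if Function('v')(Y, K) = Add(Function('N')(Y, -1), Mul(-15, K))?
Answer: Rational(-283576023, 2602025575) ≈ -0.10898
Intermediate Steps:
Function('N')(J, z) = Mul(z, Pow(Add(J, z), -1)) (Function('N')(J, z) = Mul(Add(0, z), Pow(Add(J, z), -1)) = Mul(z, Pow(Add(J, z), -1)))
Function('v')(Y, K) = Add(Mul(-1, Pow(Add(-1, Y), -1)), Mul(-15, K)) (Function('v')(Y, K) = Add(Mul(-1, Pow(Add(Y, -1), -1)), Mul(-15, K)) = Add(Mul(-1, Pow(Add(-1, Y), -1)), Mul(-15, K)))
Mul(Add(600425, Function('v')(-936, -324)), Pow(Add(-2734635, -2819315), -1)) = Mul(Add(600425, Mul(Pow(Add(-1, -936), -1), Add(-1, Mul(-15, -324, Add(-1, -936))))), Pow(Add(-2734635, -2819315), -1)) = Mul(Add(600425, Mul(Pow(-937, -1), Add(-1, Mul(-15, -324, -937)))), Pow(-5553950, -1)) = Mul(Add(600425, Mul(Rational(-1, 937), Add(-1, -4553820))), Rational(-1, 5553950)) = Mul(Add(600425, Mul(Rational(-1, 937), -4553821)), Rational(-1, 5553950)) = Mul(Add(600425, Rational(4553821, 937)), Rational(-1, 5553950)) = Mul(Rational(567152046, 937), Rational(-1, 5553950)) = Rational(-283576023, 2602025575)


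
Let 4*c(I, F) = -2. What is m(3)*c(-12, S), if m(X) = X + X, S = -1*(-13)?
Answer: -3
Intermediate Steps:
S = 13
c(I, F) = -½ (c(I, F) = (¼)*(-2) = -½)
m(X) = 2*X
m(3)*c(-12, S) = (2*3)*(-½) = 6*(-½) = -3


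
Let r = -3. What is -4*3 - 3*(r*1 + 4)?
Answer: -15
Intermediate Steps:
-4*3 - 3*(r*1 + 4) = -4*3 - 3*(-3*1 + 4) = -12 - 3*(-3 + 4) = -12 - 3*1 = -12 - 3 = -15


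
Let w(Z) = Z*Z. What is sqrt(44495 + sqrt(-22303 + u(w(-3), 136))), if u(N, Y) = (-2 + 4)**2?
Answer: sqrt(44495 + I*sqrt(22299)) ≈ 210.94 + 0.354*I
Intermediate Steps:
w(Z) = Z**2
u(N, Y) = 4 (u(N, Y) = 2**2 = 4)
sqrt(44495 + sqrt(-22303 + u(w(-3), 136))) = sqrt(44495 + sqrt(-22303 + 4)) = sqrt(44495 + sqrt(-22299)) = sqrt(44495 + I*sqrt(22299))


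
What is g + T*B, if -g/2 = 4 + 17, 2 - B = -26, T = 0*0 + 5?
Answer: 98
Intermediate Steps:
T = 5 (T = 0 + 5 = 5)
B = 28 (B = 2 - 1*(-26) = 2 + 26 = 28)
g = -42 (g = -2*(4 + 17) = -2*21 = -42)
g + T*B = -42 + 5*28 = -42 + 140 = 98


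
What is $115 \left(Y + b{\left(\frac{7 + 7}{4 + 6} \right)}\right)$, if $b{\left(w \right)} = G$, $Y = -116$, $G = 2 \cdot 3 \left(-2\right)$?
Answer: $-14720$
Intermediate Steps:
$G = -12$ ($G = 6 \left(-2\right) = -12$)
$b{\left(w \right)} = -12$
$115 \left(Y + b{\left(\frac{7 + 7}{4 + 6} \right)}\right) = 115 \left(-116 - 12\right) = 115 \left(-128\right) = -14720$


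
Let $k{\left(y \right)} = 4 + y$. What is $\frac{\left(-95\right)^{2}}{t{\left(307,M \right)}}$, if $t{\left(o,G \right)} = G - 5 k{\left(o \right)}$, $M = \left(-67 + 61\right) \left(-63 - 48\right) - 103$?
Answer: $- \frac{9025}{992} \approx -9.0978$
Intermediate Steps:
$M = 563$ ($M = \left(-6\right) \left(-111\right) - 103 = 666 - 103 = 563$)
$t{\left(o,G \right)} = -20 + G - 5 o$ ($t{\left(o,G \right)} = G - 5 \left(4 + o\right) = G - \left(20 + 5 o\right) = -20 + G - 5 o$)
$\frac{\left(-95\right)^{2}}{t{\left(307,M \right)}} = \frac{\left(-95\right)^{2}}{-20 + 563 - 1535} = \frac{9025}{-20 + 563 - 1535} = \frac{9025}{-992} = 9025 \left(- \frac{1}{992}\right) = - \frac{9025}{992}$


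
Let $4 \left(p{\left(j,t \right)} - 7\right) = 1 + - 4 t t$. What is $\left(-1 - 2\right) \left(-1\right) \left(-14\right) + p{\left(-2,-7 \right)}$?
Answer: $- \frac{335}{4} \approx -83.75$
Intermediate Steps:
$p{\left(j,t \right)} = \frac{29}{4} - t^{2}$ ($p{\left(j,t \right)} = 7 + \frac{1 + - 4 t t}{4} = 7 + \frac{1 - 4 t^{2}}{4} = 7 - \left(- \frac{1}{4} + t^{2}\right) = \frac{29}{4} - t^{2}$)
$\left(-1 - 2\right) \left(-1\right) \left(-14\right) + p{\left(-2,-7 \right)} = \left(-1 - 2\right) \left(-1\right) \left(-14\right) + \left(\frac{29}{4} - \left(-7\right)^{2}\right) = \left(-3\right) \left(-1\right) \left(-14\right) + \left(\frac{29}{4} - 49\right) = 3 \left(-14\right) + \left(\frac{29}{4} - 49\right) = -42 - \frac{167}{4} = - \frac{335}{4}$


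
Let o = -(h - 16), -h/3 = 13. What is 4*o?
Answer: 220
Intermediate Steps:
h = -39 (h = -3*13 = -39)
o = 55 (o = -(-39 - 16) = -1*(-55) = 55)
4*o = 4*55 = 220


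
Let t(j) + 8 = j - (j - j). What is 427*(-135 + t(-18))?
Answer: -68747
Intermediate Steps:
t(j) = -8 + j (t(j) = -8 + (j - (j - j)) = -8 + (j - 1*0) = -8 + (j + 0) = -8 + j)
427*(-135 + t(-18)) = 427*(-135 + (-8 - 18)) = 427*(-135 - 26) = 427*(-161) = -68747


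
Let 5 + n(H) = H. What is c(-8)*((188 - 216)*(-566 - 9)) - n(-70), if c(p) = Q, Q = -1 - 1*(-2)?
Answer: 16175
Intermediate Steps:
Q = 1 (Q = -1 + 2 = 1)
n(H) = -5 + H
c(p) = 1
c(-8)*((188 - 216)*(-566 - 9)) - n(-70) = 1*((188 - 216)*(-566 - 9)) - (-5 - 70) = 1*(-28*(-575)) - 1*(-75) = 1*16100 + 75 = 16100 + 75 = 16175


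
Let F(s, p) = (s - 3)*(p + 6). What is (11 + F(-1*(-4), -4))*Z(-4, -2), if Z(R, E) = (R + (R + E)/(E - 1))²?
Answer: 52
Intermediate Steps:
F(s, p) = (-3 + s)*(6 + p)
Z(R, E) = (R + (E + R)/(-1 + E))²
(11 + F(-1*(-4), -4))*Z(-4, -2) = (11 + (-18 - 3*(-4) + 6*(-1*(-4)) - (-4)*(-4)))*((-2)²*(1 - 4)²/(-1 - 2)²) = (11 + (-18 + 12 + 6*4 - 4*4))*(4*(-3)²/(-3)²) = (11 + (-18 + 12 + 24 - 16))*(4*9*(⅑)) = (11 + 2)*4 = 13*4 = 52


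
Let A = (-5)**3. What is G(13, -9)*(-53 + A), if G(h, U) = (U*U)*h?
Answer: -187434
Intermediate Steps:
A = -125
G(h, U) = h*U**2 (G(h, U) = U**2*h = h*U**2)
G(13, -9)*(-53 + A) = (13*(-9)**2)*(-53 - 125) = (13*81)*(-178) = 1053*(-178) = -187434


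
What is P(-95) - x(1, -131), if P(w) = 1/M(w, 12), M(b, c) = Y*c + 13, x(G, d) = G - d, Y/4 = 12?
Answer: -77747/589 ≈ -132.00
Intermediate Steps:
Y = 48 (Y = 4*12 = 48)
M(b, c) = 13 + 48*c (M(b, c) = 48*c + 13 = 13 + 48*c)
P(w) = 1/589 (P(w) = 1/(13 + 48*12) = 1/(13 + 576) = 1/589)
P(-95) - x(1, -131) = 1/589 - (1 - 1*(-131)) = 1/589 - (1 + 131) = 1/589 - 1*132 = 1/589 - 132 = -77747/589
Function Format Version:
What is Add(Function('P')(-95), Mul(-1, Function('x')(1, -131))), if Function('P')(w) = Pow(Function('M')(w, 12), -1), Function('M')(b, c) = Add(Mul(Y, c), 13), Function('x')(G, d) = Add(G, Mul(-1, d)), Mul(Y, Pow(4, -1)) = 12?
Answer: Rational(-77747, 589) ≈ -132.00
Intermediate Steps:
Y = 48 (Y = Mul(4, 12) = 48)
Function('M')(b, c) = Add(13, Mul(48, c)) (Function('M')(b, c) = Add(Mul(48, c), 13) = Add(13, Mul(48, c)))
Function('P')(w) = Rational(1, 589) (Function('P')(w) = Pow(Add(13, Mul(48, 12)), -1) = Pow(Add(13, 576), -1) = Pow(589, -1) = Rational(1, 589))
Add(Function('P')(-95), Mul(-1, Function('x')(1, -131))) = Add(Rational(1, 589), Mul(-1, Add(1, Mul(-1, -131)))) = Add(Rational(1, 589), Mul(-1, Add(1, 131))) = Add(Rational(1, 589), Mul(-1, 132)) = Add(Rational(1, 589), -132) = Rational(-77747, 589)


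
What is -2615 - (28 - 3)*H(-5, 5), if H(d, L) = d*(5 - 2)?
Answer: -2240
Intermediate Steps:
H(d, L) = 3*d (H(d, L) = d*3 = 3*d)
-2615 - (28 - 3)*H(-5, 5) = -2615 - (28 - 3)*3*(-5) = -2615 - 25*(-15) = -2615 - 1*(-375) = -2615 + 375 = -2240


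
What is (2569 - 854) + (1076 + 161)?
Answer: 2952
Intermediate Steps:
(2569 - 854) + (1076 + 161) = 1715 + 1237 = 2952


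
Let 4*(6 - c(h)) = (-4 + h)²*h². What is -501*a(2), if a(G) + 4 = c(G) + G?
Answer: 0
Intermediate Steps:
c(h) = 6 - h²*(-4 + h)²/4 (c(h) = 6 - (-4 + h)²*h²/4 = 6 - h²*(-4 + h)²/4)
a(G) = 2 + G - G²*(-4 + G)²/4 (a(G) = -4 + ((6 - G²*(-4 + G)²/4) + G) = -4 + (6 + G - G²*(-4 + G)²/4) = 2 + G - G²*(-4 + G)²/4)
-501*a(2) = -501*(2 + 2 - ¼*2²*(-4 + 2)²) = -501*(2 + 2 - ¼*4*(-2)²) = -501*(2 + 2 - ¼*4*4) = -501*(2 + 2 - 4) = -501*0 = 0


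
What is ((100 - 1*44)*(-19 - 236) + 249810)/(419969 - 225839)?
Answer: 2617/2157 ≈ 1.2133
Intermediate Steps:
((100 - 1*44)*(-19 - 236) + 249810)/(419969 - 225839) = ((100 - 44)*(-255) + 249810)/194130 = (56*(-255) + 249810)*(1/194130) = (-14280 + 249810)*(1/194130) = 235530*(1/194130) = 2617/2157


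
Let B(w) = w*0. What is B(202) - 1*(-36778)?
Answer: 36778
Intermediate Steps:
B(w) = 0
B(202) - 1*(-36778) = 0 - 1*(-36778) = 0 + 36778 = 36778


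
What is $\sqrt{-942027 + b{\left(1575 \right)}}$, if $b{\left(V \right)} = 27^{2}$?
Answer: $i \sqrt{941298} \approx 970.21 i$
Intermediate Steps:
$b{\left(V \right)} = 729$
$\sqrt{-942027 + b{\left(1575 \right)}} = \sqrt{-942027 + 729} = \sqrt{-941298} = i \sqrt{941298}$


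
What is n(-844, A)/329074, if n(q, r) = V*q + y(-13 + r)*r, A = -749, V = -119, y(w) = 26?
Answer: 40481/164537 ≈ 0.24603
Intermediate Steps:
n(q, r) = -119*q + 26*r
n(-844, A)/329074 = (-119*(-844) + 26*(-749))/329074 = (100436 - 19474)*(1/329074) = 80962*(1/329074) = 40481/164537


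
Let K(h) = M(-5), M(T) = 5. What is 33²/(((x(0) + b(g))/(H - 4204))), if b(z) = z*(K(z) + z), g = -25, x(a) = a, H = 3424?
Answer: -42471/25 ≈ -1698.8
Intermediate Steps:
K(h) = 5
b(z) = z*(5 + z)
33²/(((x(0) + b(g))/(H - 4204))) = 33²/(((0 - 25*(5 - 25))/(3424 - 4204))) = 1089/(((0 - 25*(-20))/(-780))) = 1089/(((0 + 500)*(-1/780))) = 1089/((500*(-1/780))) = 1089/(-25/39) = 1089*(-39/25) = -42471/25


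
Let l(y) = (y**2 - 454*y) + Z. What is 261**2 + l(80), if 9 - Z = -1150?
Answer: 39360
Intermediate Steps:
Z = 1159 (Z = 9 - 1*(-1150) = 9 + 1150 = 1159)
l(y) = 1159 + y**2 - 454*y (l(y) = (y**2 - 454*y) + 1159 = 1159 + y**2 - 454*y)
261**2 + l(80) = 261**2 + (1159 + 80**2 - 454*80) = 68121 + (1159 + 6400 - 36320) = 68121 - 28761 = 39360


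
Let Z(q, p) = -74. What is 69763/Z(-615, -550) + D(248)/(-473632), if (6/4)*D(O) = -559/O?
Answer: -6145809973493/6519070848 ≈ -942.74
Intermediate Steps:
D(O) = -1118/(3*O) (D(O) = 2*(-559/O)/3 = -1118/(3*O))
69763/Z(-615, -550) + D(248)/(-473632) = 69763/(-74) - 1118/3/248/(-473632) = 69763*(-1/74) - 1118/3*1/248*(-1/473632) = -69763/74 - 559/372*(-1/473632) = -69763/74 + 559/176191104 = -6145809973493/6519070848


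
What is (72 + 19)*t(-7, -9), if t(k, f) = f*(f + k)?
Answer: 13104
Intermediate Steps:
(72 + 19)*t(-7, -9) = (72 + 19)*(-9*(-9 - 7)) = 91*(-9*(-16)) = 91*144 = 13104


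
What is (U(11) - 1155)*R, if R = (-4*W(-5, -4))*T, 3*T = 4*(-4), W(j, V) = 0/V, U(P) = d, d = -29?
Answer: 0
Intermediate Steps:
U(P) = -29
W(j, V) = 0
T = -16/3 (T = (4*(-4))/3 = (1/3)*(-16) = -16/3 ≈ -5.3333)
R = 0 (R = -4*0*(-16/3) = 0*(-16/3) = 0)
(U(11) - 1155)*R = (-29 - 1155)*0 = -1184*0 = 0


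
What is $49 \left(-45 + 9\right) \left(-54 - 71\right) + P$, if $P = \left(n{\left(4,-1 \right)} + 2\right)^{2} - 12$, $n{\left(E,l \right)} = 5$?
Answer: $220537$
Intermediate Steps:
$P = 37$ ($P = \left(5 + 2\right)^{2} - 12 = 7^{2} - 12 = 49 - 12 = 37$)
$49 \left(-45 + 9\right) \left(-54 - 71\right) + P = 49 \left(-45 + 9\right) \left(-54 - 71\right) + 37 = 49 \left(\left(-36\right) \left(-125\right)\right) + 37 = 49 \cdot 4500 + 37 = 220500 + 37 = 220537$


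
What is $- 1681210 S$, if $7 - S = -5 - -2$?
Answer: $-16812100$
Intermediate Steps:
$S = 10$ ($S = 7 - \left(-5 - -2\right) = 7 - \left(-5 + 2\right) = 7 - -3 = 7 + 3 = 10$)
$- 1681210 S = \left(-1681210\right) 10 = -16812100$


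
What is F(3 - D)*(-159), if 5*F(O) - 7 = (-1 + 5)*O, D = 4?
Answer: -477/5 ≈ -95.400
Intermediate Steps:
F(O) = 7/5 + 4*O/5 (F(O) = 7/5 + ((-1 + 5)*O)/5 = 7/5 + (4*O)/5 = 7/5 + 4*O/5)
F(3 - D)*(-159) = (7/5 + 4*(3 - 1*4)/5)*(-159) = (7/5 + 4*(3 - 4)/5)*(-159) = (7/5 + (4/5)*(-1))*(-159) = (7/5 - 4/5)*(-159) = (3/5)*(-159) = -477/5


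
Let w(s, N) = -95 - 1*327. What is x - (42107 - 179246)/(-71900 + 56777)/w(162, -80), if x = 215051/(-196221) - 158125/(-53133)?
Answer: 4686015687329277/2464316366738854 ≈ 1.9015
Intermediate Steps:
w(s, N) = -422 (w(s, N) = -95 - 327 = -422)
x = 2177904538/1158423377 (x = 215051*(-1/196221) - 158125*(-1/53133) = -215051/196221 + 158125/53133 = 2177904538/1158423377 ≈ 1.8801)
x - (42107 - 179246)/(-71900 + 56777)/w(162, -80) = 2177904538/1158423377 - (42107 - 179246)/(-71900 + 56777)/(-422) = 2177904538/1158423377 - (-137139/(-15123))*(-1)/422 = 2177904538/1158423377 - (-137139*(-1/15123))*(-1)/422 = 2177904538/1158423377 - 45713*(-1)/(5041*422) = 2177904538/1158423377 - 1*(-45713/2127302) = 2177904538/1158423377 + 45713/2127302 = 4686015687329277/2464316366738854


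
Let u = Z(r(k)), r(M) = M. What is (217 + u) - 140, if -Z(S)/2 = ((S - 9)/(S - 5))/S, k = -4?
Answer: 1399/18 ≈ 77.722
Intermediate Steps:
Z(S) = -2*(-9 + S)/(S*(-5 + S)) (Z(S) = -2*(S - 9)/(S - 5)/S = -2*(-9 + S)/(-5 + S)/S = -2*(-9 + S)/(S*(-5 + S)))
u = 13/18 (u = 2*(9 - 1*(-4))/(-4*(-5 - 4)) = 2*(-¼)*(9 + 4)/(-9) = 2*(-¼)*(-⅑)*13 = 13/18 ≈ 0.72222)
(217 + u) - 140 = (217 + 13/18) - 140 = 3919/18 - 140 = 1399/18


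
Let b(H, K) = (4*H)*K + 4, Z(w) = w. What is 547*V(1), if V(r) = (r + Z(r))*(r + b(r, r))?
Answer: 9846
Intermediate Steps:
b(H, K) = 4 + 4*H*K (b(H, K) = 4*H*K + 4 = 4 + 4*H*K)
V(r) = 2*r*(4 + r + 4*r**2) (V(r) = (r + r)*(r + (4 + 4*r*r)) = (2*r)*(r + (4 + 4*r**2)) = (2*r)*(4 + r + 4*r**2) = 2*r*(4 + r + 4*r**2))
547*V(1) = 547*(2*1*(4 + 1 + 4*1**2)) = 547*(2*1*(4 + 1 + 4*1)) = 547*(2*1*(4 + 1 + 4)) = 547*(2*1*9) = 547*18 = 9846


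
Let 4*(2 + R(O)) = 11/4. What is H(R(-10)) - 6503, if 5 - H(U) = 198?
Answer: -6696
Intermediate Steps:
R(O) = -21/16 (R(O) = -2 + (11/4)/4 = -2 + (11*(¼))/4 = -2 + (¼)*(11/4) = -2 + 11/16 = -21/16)
H(U) = -193 (H(U) = 5 - 1*198 = 5 - 198 = -193)
H(R(-10)) - 6503 = -193 - 6503 = -6696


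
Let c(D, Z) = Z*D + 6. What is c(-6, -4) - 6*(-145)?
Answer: 900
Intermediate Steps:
c(D, Z) = 6 + D*Z (c(D, Z) = D*Z + 6 = 6 + D*Z)
c(-6, -4) - 6*(-145) = (6 - 6*(-4)) - 6*(-145) = (6 + 24) + 870 = 30 + 870 = 900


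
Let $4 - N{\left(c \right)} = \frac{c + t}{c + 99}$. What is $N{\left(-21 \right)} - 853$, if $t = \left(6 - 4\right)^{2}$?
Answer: $- \frac{66205}{78} \approx -848.78$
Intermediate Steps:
$t = 4$ ($t = 2^{2} = 4$)
$N{\left(c \right)} = 4 - \frac{4 + c}{99 + c}$ ($N{\left(c \right)} = 4 - \frac{c + 4}{c + 99} = 4 - \frac{4 + c}{99 + c}$)
$N{\left(-21 \right)} - 853 = \frac{392 + 3 \left(-21\right)}{99 - 21} - 853 = \frac{392 - 63}{78} - 853 = \frac{1}{78} \cdot 329 - 853 = \frac{329}{78} - 853 = - \frac{66205}{78}$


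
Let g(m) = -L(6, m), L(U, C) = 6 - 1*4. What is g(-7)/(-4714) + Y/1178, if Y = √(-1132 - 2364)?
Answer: 1/2357 + I*√874/589 ≈ 0.00042427 + 0.050193*I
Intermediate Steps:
Y = 2*I*√874 (Y = √(-3496) = 2*I*√874 ≈ 59.127*I)
L(U, C) = 2 (L(U, C) = 6 - 4 = 2)
g(m) = -2 (g(m) = -1*2 = -2)
g(-7)/(-4714) + Y/1178 = -2/(-4714) + (2*I*√874)/1178 = -2*(-1/4714) + (2*I*√874)*(1/1178) = 1/2357 + I*√874/589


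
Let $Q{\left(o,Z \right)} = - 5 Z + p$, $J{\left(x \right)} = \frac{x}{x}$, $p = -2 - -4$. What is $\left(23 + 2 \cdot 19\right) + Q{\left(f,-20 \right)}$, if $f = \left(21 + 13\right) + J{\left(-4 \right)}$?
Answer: $163$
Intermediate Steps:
$p = 2$ ($p = -2 + 4 = 2$)
$J{\left(x \right)} = 1$
$f = 35$ ($f = \left(21 + 13\right) + 1 = 34 + 1 = 35$)
$Q{\left(o,Z \right)} = 2 - 5 Z$ ($Q{\left(o,Z \right)} = - 5 Z + 2 = 2 - 5 Z$)
$\left(23 + 2 \cdot 19\right) + Q{\left(f,-20 \right)} = \left(23 + 2 \cdot 19\right) + \left(2 - -100\right) = \left(23 + 38\right) + \left(2 + 100\right) = 61 + 102 = 163$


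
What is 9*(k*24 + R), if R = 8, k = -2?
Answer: -360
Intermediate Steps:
9*(k*24 + R) = 9*(-2*24 + 8) = 9*(-48 + 8) = 9*(-40) = -360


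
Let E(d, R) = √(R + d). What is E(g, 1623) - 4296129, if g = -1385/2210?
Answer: -4296129 + √316953338/442 ≈ -4.2961e+6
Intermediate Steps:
g = -277/442 (g = -1385*1/2210 = -277/442 ≈ -0.62670)
E(g, 1623) - 4296129 = √(1623 - 277/442) - 4296129 = √(717089/442) - 4296129 = √316953338/442 - 4296129 = -4296129 + √316953338/442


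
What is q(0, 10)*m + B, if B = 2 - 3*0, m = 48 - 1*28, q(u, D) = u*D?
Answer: 2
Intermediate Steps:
q(u, D) = D*u
m = 20 (m = 48 - 28 = 20)
B = 2 (B = 2 + 0 = 2)
q(0, 10)*m + B = (10*0)*20 + 2 = 0*20 + 2 = 0 + 2 = 2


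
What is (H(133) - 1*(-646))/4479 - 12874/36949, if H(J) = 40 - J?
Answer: -37229849/165494571 ≈ -0.22496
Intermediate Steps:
(H(133) - 1*(-646))/4479 - 12874/36949 = ((40 - 1*133) - 1*(-646))/4479 - 12874/36949 = ((40 - 133) + 646)*(1/4479) - 12874*1/36949 = (-93 + 646)*(1/4479) - 12874/36949 = 553*(1/4479) - 12874/36949 = 553/4479 - 12874/36949 = -37229849/165494571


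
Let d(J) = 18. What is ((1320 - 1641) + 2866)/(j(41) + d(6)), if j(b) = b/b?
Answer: 2545/19 ≈ 133.95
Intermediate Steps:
j(b) = 1
((1320 - 1641) + 2866)/(j(41) + d(6)) = ((1320 - 1641) + 2866)/(1 + 18) = (-321 + 2866)/19 = 2545*(1/19) = 2545/19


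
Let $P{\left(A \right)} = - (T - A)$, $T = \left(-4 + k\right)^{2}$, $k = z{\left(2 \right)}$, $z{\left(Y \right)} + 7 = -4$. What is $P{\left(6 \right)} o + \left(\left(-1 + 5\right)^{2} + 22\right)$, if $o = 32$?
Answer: $-6970$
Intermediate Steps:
$z{\left(Y \right)} = -11$ ($z{\left(Y \right)} = -7 - 4 = -11$)
$k = -11$
$T = 225$ ($T = \left(-4 - 11\right)^{2} = \left(-15\right)^{2} = 225$)
$P{\left(A \right)} = -225 + A$ ($P{\left(A \right)} = - (225 - A) = -225 + A$)
$P{\left(6 \right)} o + \left(\left(-1 + 5\right)^{2} + 22\right) = \left(-225 + 6\right) 32 + \left(\left(-1 + 5\right)^{2} + 22\right) = \left(-219\right) 32 + \left(4^{2} + 22\right) = -7008 + \left(16 + 22\right) = -7008 + 38 = -6970$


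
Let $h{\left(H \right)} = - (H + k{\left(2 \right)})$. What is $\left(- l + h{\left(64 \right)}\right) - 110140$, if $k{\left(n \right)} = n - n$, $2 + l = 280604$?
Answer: $-390806$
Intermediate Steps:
$l = 280602$ ($l = -2 + 280604 = 280602$)
$k{\left(n \right)} = 0$
$h{\left(H \right)} = - H$ ($h{\left(H \right)} = - (H + 0) = - H$)
$\left(- l + h{\left(64 \right)}\right) - 110140 = \left(\left(-1\right) 280602 - 64\right) - 110140 = \left(-280602 - 64\right) - 110140 = -280666 - 110140 = -390806$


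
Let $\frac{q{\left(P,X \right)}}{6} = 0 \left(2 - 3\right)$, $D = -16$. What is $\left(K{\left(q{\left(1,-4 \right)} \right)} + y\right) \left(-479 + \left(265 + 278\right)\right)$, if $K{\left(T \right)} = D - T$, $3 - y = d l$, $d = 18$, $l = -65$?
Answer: $74048$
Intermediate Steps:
$q{\left(P,X \right)} = 0$ ($q{\left(P,X \right)} = 6 \cdot 0 \left(2 - 3\right) = 6 \cdot 0 \left(-1\right) = 6 \cdot 0 = 0$)
$y = 1173$ ($y = 3 - 18 \left(-65\right) = 3 - -1170 = 3 + 1170 = 1173$)
$K{\left(T \right)} = -16 - T$
$\left(K{\left(q{\left(1,-4 \right)} \right)} + y\right) \left(-479 + \left(265 + 278\right)\right) = \left(\left(-16 - 0\right) + 1173\right) \left(-479 + \left(265 + 278\right)\right) = \left(\left(-16 + 0\right) + 1173\right) \left(-479 + 543\right) = \left(-16 + 1173\right) 64 = 1157 \cdot 64 = 74048$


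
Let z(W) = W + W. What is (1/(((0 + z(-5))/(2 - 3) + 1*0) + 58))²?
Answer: 1/4624 ≈ 0.00021626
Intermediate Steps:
z(W) = 2*W
(1/(((0 + z(-5))/(2 - 3) + 1*0) + 58))² = (1/(((0 + 2*(-5))/(2 - 3) + 1*0) + 58))² = (1/(((0 - 10)/(-1) + 0) + 58))² = (1/((-10*(-1) + 0) + 58))² = (1/((10 + 0) + 58))² = (1/(10 + 58))² = (1/68)² = 1/4624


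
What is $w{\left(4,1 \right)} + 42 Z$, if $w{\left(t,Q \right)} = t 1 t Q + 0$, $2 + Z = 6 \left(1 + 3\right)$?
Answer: $940$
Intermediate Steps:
$Z = 22$ ($Z = -2 + 6 \left(1 + 3\right) = -2 + 6 \cdot 4 = -2 + 24 = 22$)
$w{\left(t,Q \right)} = Q t^{2}$ ($w{\left(t,Q \right)} = t t Q + 0 = t^{2} Q + 0 = Q t^{2} + 0 = Q t^{2}$)
$w{\left(4,1 \right)} + 42 Z = 1 \cdot 4^{2} + 42 \cdot 22 = 1 \cdot 16 + 924 = 16 + 924 = 940$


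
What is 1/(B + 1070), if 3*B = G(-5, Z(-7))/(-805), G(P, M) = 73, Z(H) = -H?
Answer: 2415/2583977 ≈ 0.00093461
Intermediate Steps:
B = -73/2415 (B = (73/(-805))/3 = (73*(-1/805))/3 = (1/3)*(-73/805) = -73/2415 ≈ -0.030228)
1/(B + 1070) = 1/(-73/2415 + 1070) = 1/(2583977/2415) = 2415/2583977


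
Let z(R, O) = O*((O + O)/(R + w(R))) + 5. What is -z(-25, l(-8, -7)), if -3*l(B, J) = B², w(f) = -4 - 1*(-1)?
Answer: 1733/63 ≈ 27.508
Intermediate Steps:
w(f) = -3 (w(f) = -4 + 1 = -3)
l(B, J) = -B²/3
z(R, O) = 5 + 2*O²/(-3 + R) (z(R, O) = O*((O + O)/(R - 3)) + 5 = O*((2*O)/(-3 + R)) + 5 = O*(2*O/(-3 + R)) + 5 = 2*O²/(-3 + R) + 5 = 5 + 2*O²/(-3 + R))
-z(-25, l(-8, -7)) = -(-15 + 2*(-⅓*(-8)²)² + 5*(-25))/(-3 - 25) = -(-15 + 2*(-⅓*64)² - 125)/(-28) = -(-1)*(-15 + 2*(-64/3)² - 125)/28 = -(-1)*(-15 + 2*(4096/9) - 125)/28 = -(-1)*(-15 + 8192/9 - 125)/28 = -(-1)*6932/(28*9) = -1*(-1733/63) = 1733/63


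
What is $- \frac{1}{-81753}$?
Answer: $\frac{1}{81753} \approx 1.2232 \cdot 10^{-5}$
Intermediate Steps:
$- \frac{1}{-81753} = \left(-1\right) \left(- \frac{1}{81753}\right) = \frac{1}{81753}$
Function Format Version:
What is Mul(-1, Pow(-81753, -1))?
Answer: Rational(1, 81753) ≈ 1.2232e-5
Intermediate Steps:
Mul(-1, Pow(-81753, -1)) = Mul(-1, Rational(-1, 81753)) = Rational(1, 81753)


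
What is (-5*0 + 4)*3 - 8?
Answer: 4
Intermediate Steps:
(-5*0 + 4)*3 - 8 = (0 + 4)*3 - 8 = 4*3 - 8 = 12 - 8 = 4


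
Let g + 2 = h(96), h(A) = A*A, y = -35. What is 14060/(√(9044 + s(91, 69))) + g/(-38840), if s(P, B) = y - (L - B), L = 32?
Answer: -4607/19420 + 7030*√9046/4523 ≈ 147.59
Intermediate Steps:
h(A) = A²
s(P, B) = -67 + B (s(P, B) = -35 - (32 - B) = -35 + (-32 + B) = -67 + B)
g = 9214 (g = -2 + 96² = -2 + 9216 = 9214)
14060/(√(9044 + s(91, 69))) + g/(-38840) = 14060/(√(9044 + (-67 + 69))) + 9214/(-38840) = 14060/(√(9044 + 2)) + 9214*(-1/38840) = 14060/(√9046) - 4607/19420 = 14060*(√9046/9046) - 4607/19420 = 7030*√9046/4523 - 4607/19420 = -4607/19420 + 7030*√9046/4523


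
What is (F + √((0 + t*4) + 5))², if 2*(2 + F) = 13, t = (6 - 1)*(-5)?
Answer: -299/4 + 9*I*√95 ≈ -74.75 + 87.721*I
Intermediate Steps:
t = -25 (t = 5*(-5) = -25)
F = 9/2 (F = -2 + (½)*13 = -2 + 13/2 = 9/2 ≈ 4.5000)
(F + √((0 + t*4) + 5))² = (9/2 + √((0 - 25*4) + 5))² = (9/2 + √((0 - 100) + 5))² = (9/2 + √(-100 + 5))² = (9/2 + √(-95))² = (9/2 + I*√95)²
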